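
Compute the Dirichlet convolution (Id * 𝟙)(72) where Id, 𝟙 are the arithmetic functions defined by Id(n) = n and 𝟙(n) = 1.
(Id * 𝟙)(72) = 195

Divisors of 72: [1, 2, 3, 4, 6, 8, 9, 12, 18, 24, 36, 72]. For each d | 72:
  d = 1: Id(1) · 𝟙(72/1) = 1 · 1 = 1
  d = 2: Id(2) · 𝟙(72/2) = 2 · 1 = 2
  d = 3: Id(3) · 𝟙(72/3) = 3 · 1 = 3
  d = 4: Id(4) · 𝟙(72/4) = 4 · 1 = 4
  d = 6: Id(6) · 𝟙(72/6) = 6 · 1 = 6
  d = 8: Id(8) · 𝟙(72/8) = 8 · 1 = 8
  d = 9: Id(9) · 𝟙(72/9) = 9 · 1 = 9
  d = 12: Id(12) · 𝟙(72/12) = 12 · 1 = 12
  d = 18: Id(18) · 𝟙(72/18) = 18 · 1 = 18
  d = 24: Id(24) · 𝟙(72/24) = 24 · 1 = 24
  d = 36: Id(36) · 𝟙(72/36) = 36 · 1 = 36
  d = 72: Id(72) · 𝟙(72/72) = 72 · 1 = 72
Summing: (Id * 𝟙)(72) = 1 + 2 + 3 + 4 + 6 + 8 + 9 + 12 + 18 + 24 + 36 + 72 = 195.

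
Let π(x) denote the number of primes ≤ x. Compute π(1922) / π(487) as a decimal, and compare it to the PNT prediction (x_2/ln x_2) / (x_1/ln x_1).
π(1922)/π(487) = 293/93 ≈ 3.1505;  PNT prediction ≈ 3.2300.

π(487) = 93 and π(1922) = 293, so π(1922)/π(487) ≈ 3.1505. The PNT-predicted ratio is (1922/ln(1922)) / (487/ln(487)) ≈ 3.2300. The two agree to within a few percent, as expected.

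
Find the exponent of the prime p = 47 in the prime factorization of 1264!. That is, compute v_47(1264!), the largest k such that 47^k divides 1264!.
v_47(1264!) = 26

Legendre's formula: v_p(n!) = Σ_{k ≥ 1} ⌊n / p^k⌋. For p = 47, n = 1264, the terms are:
  ⌊1264/47^1⌋ = ⌊1264/47⌋ = 26
(the next term ⌊1264/47^2⌋ = 0, terminating the sum). Summing: v_47(1264!) = 26 = 26.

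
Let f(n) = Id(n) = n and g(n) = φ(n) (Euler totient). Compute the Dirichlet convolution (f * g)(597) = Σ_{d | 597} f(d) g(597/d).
(Id * φ)(597) = 1985

Divisors of 597: [1, 3, 199, 597]. For each d | 597:
  d = 1: Id(1) · φ(597/1) = 1 · 396 = 396
  d = 3: Id(3) · φ(597/3) = 3 · 198 = 594
  d = 199: Id(199) · φ(597/199) = 199 · 2 = 398
  d = 597: Id(597) · φ(597/597) = 597 · 1 = 597
Summing: (Id * φ)(597) = 396 + 594 + 398 + 597 = 1985.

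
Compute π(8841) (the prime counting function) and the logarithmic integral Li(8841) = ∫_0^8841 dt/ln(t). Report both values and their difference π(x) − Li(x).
π(8841) = 1102;  Li(8841) ≈ 1119.47;  π(x) − Li(x) ≈ -17.47.

Direct count of primes ≤ 8841 gives π(8841) = 1102. Numerical evaluation of the logarithmic integral gives Li(8841) ≈ 1119.47. The difference π(x) − Li(x) ≈ -17.47 is typically negative for small/moderate x (Li(x) overestimates), though Littlewood's theorem shows this sign changes infinitely often.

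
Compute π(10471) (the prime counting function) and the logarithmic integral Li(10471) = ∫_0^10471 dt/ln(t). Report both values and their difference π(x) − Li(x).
π(10471) = 1281;  Li(10471) ≈ 1297.15;  π(x) − Li(x) ≈ -16.15.

Direct count of primes ≤ 10471 gives π(10471) = 1281. Numerical evaluation of the logarithmic integral gives Li(10471) ≈ 1297.15. The difference π(x) − Li(x) ≈ -16.15 is typically negative for small/moderate x (Li(x) overestimates), though Littlewood's theorem shows this sign changes infinitely often.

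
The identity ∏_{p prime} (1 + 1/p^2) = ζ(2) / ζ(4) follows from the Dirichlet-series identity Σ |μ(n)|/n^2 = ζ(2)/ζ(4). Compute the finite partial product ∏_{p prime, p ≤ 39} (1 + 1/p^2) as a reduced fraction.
∏ = 270008184968000000/178631837133343209

The primes p ≤ 39 are [2, 3, 5, 7, 11, 13, 17, 19, 23, 29, 31, 37]. For each, (1 + 1/p^2) = (p^2 + 1)/p^2. Multiplying these fractions over p ∈ [2, 3, 5, 7, 11, 13, 17, 19, 23, 29, 31, 37] gives 270008184968000000/178631837133343209. (In the limit P → ∞ this tends to ζ(2)/ζ(4).)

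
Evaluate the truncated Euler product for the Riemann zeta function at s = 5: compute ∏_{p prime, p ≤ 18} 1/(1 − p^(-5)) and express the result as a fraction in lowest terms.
∏ = 3618351187072042546125/3489494469487104326464

The primes p ≤ 18 are [2, 3, 5, 7, 11, 13, 17]. For each prime, (1 − 1/p^5)^(-1) = p^5 / (p^5 − 1). The product is (1 − 1/2^5)^(-1), (1 − 1/3^5)^(-1), (1 − 1/5^5)^(-1), (1 − 1/7^5)^(-1), (1 − 1/11^5)^(-1), (1 − 1/13^5)^(-1), (1 − 1/17^5)^(-1) = ∏ p^5 / (p^5 − 1) = 3618351187072042546125/3489494469487104326464.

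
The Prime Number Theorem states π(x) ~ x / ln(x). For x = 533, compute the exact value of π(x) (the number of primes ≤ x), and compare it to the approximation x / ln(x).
π(533) = 99;  x/ln(x) ≈ 84.89;  relative error ≈ 14.25%.

Directly count primes up to 533: π(533) = 99. The PNT approximation gives 533/ln(533) ≈ 533/6.27852 ≈ 84.89. Relative error (π(x) − x/ln(x)) / π(x) ≈ 14.25%; the approximation is known to undercount slightly (Li(x) is a better estimate).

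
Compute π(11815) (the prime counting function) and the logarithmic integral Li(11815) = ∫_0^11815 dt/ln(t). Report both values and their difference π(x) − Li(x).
π(11815) = 1416;  Li(11815) ≈ 1441.39;  π(x) − Li(x) ≈ -25.39.

Direct count of primes ≤ 11815 gives π(11815) = 1416. Numerical evaluation of the logarithmic integral gives Li(11815) ≈ 1441.39. The difference π(x) − Li(x) ≈ -25.39 is typically negative for small/moderate x (Li(x) overestimates), though Littlewood's theorem shows this sign changes infinitely often.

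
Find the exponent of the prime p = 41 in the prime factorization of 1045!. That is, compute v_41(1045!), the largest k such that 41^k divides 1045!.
v_41(1045!) = 25

Legendre's formula: v_p(n!) = Σ_{k ≥ 1} ⌊n / p^k⌋. For p = 41, n = 1045, the terms are:
  ⌊1045/41^1⌋ = ⌊1045/41⌋ = 25
(the next term ⌊1045/41^2⌋ = 0, terminating the sum). Summing: v_41(1045!) = 25 = 25.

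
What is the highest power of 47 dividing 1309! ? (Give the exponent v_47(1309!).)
v_47(1309!) = 27

Legendre's formula: v_p(n!) = Σ_{k ≥ 1} ⌊n / p^k⌋. For p = 47, n = 1309, the terms are:
  ⌊1309/47^1⌋ = ⌊1309/47⌋ = 27
(the next term ⌊1309/47^2⌋ = 0, terminating the sum). Summing: v_47(1309!) = 27 = 27.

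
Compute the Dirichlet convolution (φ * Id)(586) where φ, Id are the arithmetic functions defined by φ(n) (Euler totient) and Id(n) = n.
(φ * Id)(586) = 1755

Divisors of 586: [1, 2, 293, 586]. For each d | 586:
  d = 1: φ(1) · Id(586/1) = 1 · 586 = 586
  d = 2: φ(2) · Id(586/2) = 1 · 293 = 293
  d = 293: φ(293) · Id(586/293) = 292 · 2 = 584
  d = 586: φ(586) · Id(586/586) = 292 · 1 = 292
Summing: (φ * Id)(586) = 586 + 293 + 584 + 292 = 1755.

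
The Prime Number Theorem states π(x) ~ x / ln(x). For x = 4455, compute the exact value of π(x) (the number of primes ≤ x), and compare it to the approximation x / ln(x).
π(4455) = 605;  x/ln(x) ≈ 530.24;  relative error ≈ 12.36%.

Directly count primes up to 4455: π(4455) = 605. The PNT approximation gives 4455/ln(4455) ≈ 4455/8.40178 ≈ 530.24. Relative error (π(x) − x/ln(x)) / π(x) ≈ 12.36%; the approximation is known to undercount slightly (Li(x) is a better estimate).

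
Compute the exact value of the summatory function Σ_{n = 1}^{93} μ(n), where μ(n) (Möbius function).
Σ_{n ≤ 93} μ(n) = 0

Compute μ(n) for each 1 ≤ n ≤ 93: μ(1) = 1, μ(2) = -1, μ(3) = -1, μ(4) = 0, μ(5) = -1, μ(6) = 1, μ(7) = -1, μ(8) = 0, μ(9) = 0, μ(10) = 1, μ(11) = -1, μ(12) = 0, μ(13) = -1, μ(14) = 1, μ(15) = 1, μ(16) = 0, μ(17) = -1, μ(18) = 0, μ(19) = -1, μ(20) = 0, μ(21) = 1, μ(22) = 1, μ(23) = -1, μ(24) = 0, μ(25) = 0, μ(26) = 1, μ(27) = 0, μ(28) = 0, μ(29) = -1, μ(30) = -1, μ(31) = -1, μ(32) = 0, μ(33) = 1, μ(34) = 1, μ(35) = 1, μ(36) = 0, μ(37) = -1, μ(38) = 1, μ(39) = 1, μ(40) = 0, μ(41) = -1, μ(42) = -1, μ(43) = -1, μ(44) = 0, μ(45) = 0, μ(46) = 1, μ(47) = -1, μ(48) = 0, μ(49) = 0, μ(50) = 0, μ(51) = 1, μ(52) = 0, μ(53) = -1, μ(54) = 0, μ(55) = 1, μ(56) = 0, μ(57) = 1, μ(58) = 1, μ(59) = -1, μ(60) = 0, μ(61) = -1, μ(62) = 1, μ(63) = 0, μ(64) = 0, μ(65) = 1, μ(66) = -1, μ(67) = -1, μ(68) = 0, μ(69) = 1, μ(70) = -1, μ(71) = -1, μ(72) = 0, μ(73) = -1, μ(74) = 1, μ(75) = 0, μ(76) = 0, μ(77) = 1, μ(78) = -1, μ(79) = -1, μ(80) = 0, μ(81) = 0, μ(82) = 1, μ(83) = -1, μ(84) = 0, μ(85) = 1, μ(86) = 1, μ(87) = 1, μ(88) = 0, μ(89) = -1, μ(90) = 0, μ(91) = 1, μ(92) = 0, μ(93) = 1. Summing all 93 values: 0. (Mertens function M(x) = Σ_{n ≤ x} μ(n); on average M(x) should be small (PNT ⟺ M(x) = o(x)).)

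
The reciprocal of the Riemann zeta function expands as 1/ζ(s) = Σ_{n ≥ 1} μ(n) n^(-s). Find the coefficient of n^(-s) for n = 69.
μ(69) = 1

Factor n = 69 = 3 · 23. μ(n) = 0 if any exponent ≥ 2 (not squarefree); otherwise μ(n) = (−1)^{ω(n)} where ω(n) is the number of distinct prime factors. Applying: μ(69) = 1.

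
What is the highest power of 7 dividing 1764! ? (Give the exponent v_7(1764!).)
v_7(1764!) = 293

Legendre's formula: v_p(n!) = Σ_{k ≥ 1} ⌊n / p^k⌋. For p = 7, n = 1764, the terms are:
  ⌊1764/7^1⌋ = ⌊1764/7⌋ = 252
  ⌊1764/7^2⌋ = ⌊1764/49⌋ = 36
  ⌊1764/7^3⌋ = ⌊1764/343⌋ = 5
(the next term ⌊1764/7^4⌋ = 0, terminating the sum). Summing: v_7(1764!) = 252 + 36 + 5 = 293.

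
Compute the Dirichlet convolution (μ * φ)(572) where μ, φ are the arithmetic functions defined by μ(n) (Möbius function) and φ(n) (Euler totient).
(μ * φ)(572) = 99

Divisors of 572: [1, 2, 4, 11, 13, 22, 26, 44, 52, 143, 286, 572]. For each d | 572:
  d = 1: μ(1) · φ(572/1) = 1 · 240 = 240
  d = 2: μ(2) · φ(572/2) = -1 · 120 = -120
  d = 4: μ(4) · φ(572/4) = 0 · 120 = 0
  d = 11: μ(11) · φ(572/11) = -1 · 24 = -24
  d = 13: μ(13) · φ(572/13) = -1 · 20 = -20
  d = 22: μ(22) · φ(572/22) = 1 · 12 = 12
  d = 26: μ(26) · φ(572/26) = 1 · 10 = 10
  d = 44: μ(44) · φ(572/44) = 0 · 12 = 0
  d = 52: μ(52) · φ(572/52) = 0 · 10 = 0
  d = 143: μ(143) · φ(572/143) = 1 · 2 = 2
  d = 286: μ(286) · φ(572/286) = -1 · 1 = -1
  d = 572: μ(572) · φ(572/572) = 0 · 1 = 0
Summing: (μ * φ)(572) = 240 + -120 + 0 + -24 + -20 + 12 + 10 + 0 + 0 + 2 + -1 + 0 = 99.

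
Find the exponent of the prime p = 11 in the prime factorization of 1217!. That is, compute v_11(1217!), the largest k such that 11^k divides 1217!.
v_11(1217!) = 120

Legendre's formula: v_p(n!) = Σ_{k ≥ 1} ⌊n / p^k⌋. For p = 11, n = 1217, the terms are:
  ⌊1217/11^1⌋ = ⌊1217/11⌋ = 110
  ⌊1217/11^2⌋ = ⌊1217/121⌋ = 10
(the next term ⌊1217/11^3⌋ = 0, terminating the sum). Summing: v_11(1217!) = 110 + 10 = 120.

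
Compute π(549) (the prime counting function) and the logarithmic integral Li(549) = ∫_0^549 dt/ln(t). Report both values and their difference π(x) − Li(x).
π(549) = 101;  Li(549) ≈ 109.62;  π(x) − Li(x) ≈ -8.62.

Direct count of primes ≤ 549 gives π(549) = 101. Numerical evaluation of the logarithmic integral gives Li(549) ≈ 109.62. The difference π(x) − Li(x) ≈ -8.62 is typically negative for small/moderate x (Li(x) overestimates), though Littlewood's theorem shows this sign changes infinitely often.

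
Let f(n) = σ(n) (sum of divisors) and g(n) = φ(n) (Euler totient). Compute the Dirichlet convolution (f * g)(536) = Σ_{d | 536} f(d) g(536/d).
(σ * φ)(536) = 4288

Divisors of 536: [1, 2, 4, 8, 67, 134, 268, 536]. For each d | 536:
  d = 1: σ(1) · φ(536/1) = 1 · 264 = 264
  d = 2: σ(2) · φ(536/2) = 3 · 132 = 396
  d = 4: σ(4) · φ(536/4) = 7 · 66 = 462
  d = 8: σ(8) · φ(536/8) = 15 · 66 = 990
  d = 67: σ(67) · φ(536/67) = 68 · 4 = 272
  d = 134: σ(134) · φ(536/134) = 204 · 2 = 408
  d = 268: σ(268) · φ(536/268) = 476 · 1 = 476
  d = 536: σ(536) · φ(536/536) = 1020 · 1 = 1020
Summing: (σ * φ)(536) = 264 + 396 + 462 + 990 + 272 + 408 + 476 + 1020 = 4288.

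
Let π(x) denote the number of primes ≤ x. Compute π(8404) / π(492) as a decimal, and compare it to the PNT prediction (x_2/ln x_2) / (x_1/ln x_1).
π(8404)/π(492) = 1051/94 ≈ 11.1809;  PNT prediction ≈ 11.7168.

π(492) = 94 and π(8404) = 1051, so π(8404)/π(492) ≈ 11.1809. The PNT-predicted ratio is (8404/ln(8404)) / (492/ln(492)) ≈ 11.7168. The two agree to within a few percent, as expected.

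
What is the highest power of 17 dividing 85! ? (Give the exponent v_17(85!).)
v_17(85!) = 5

Legendre's formula: v_p(n!) = Σ_{k ≥ 1} ⌊n / p^k⌋. For p = 17, n = 85, the terms are:
  ⌊85/17^1⌋ = ⌊85/17⌋ = 5
(the next term ⌊85/17^2⌋ = 0, terminating the sum). Summing: v_17(85!) = 5 = 5.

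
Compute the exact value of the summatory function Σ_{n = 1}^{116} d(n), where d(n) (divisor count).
Σ_{n ≤ 116} d(n) = 572

Compute d(n) for each 1 ≤ n ≤ 116: d(1) = 1, d(2) = 2, d(3) = 2, d(4) = 3, d(5) = 2, d(6) = 4, d(7) = 2, d(8) = 4, d(9) = 3, d(10) = 4, d(11) = 2, d(12) = 6, d(13) = 2, d(14) = 4, d(15) = 4, d(16) = 5, d(17) = 2, d(18) = 6, d(19) = 2, d(20) = 6, d(21) = 4, d(22) = 4, d(23) = 2, d(24) = 8, d(25) = 3, d(26) = 4, d(27) = 4, d(28) = 6, d(29) = 2, d(30) = 8, d(31) = 2, d(32) = 6, d(33) = 4, d(34) = 4, d(35) = 4, d(36) = 9, d(37) = 2, d(38) = 4, d(39) = 4, d(40) = 8, d(41) = 2, d(42) = 8, d(43) = 2, d(44) = 6, d(45) = 6, d(46) = 4, d(47) = 2, d(48) = 10, d(49) = 3, d(50) = 6, d(51) = 4, d(52) = 6, d(53) = 2, d(54) = 8, d(55) = 4, d(56) = 8, d(57) = 4, d(58) = 4, d(59) = 2, d(60) = 12, d(61) = 2, d(62) = 4, d(63) = 6, d(64) = 7, d(65) = 4, d(66) = 8, d(67) = 2, d(68) = 6, d(69) = 4, d(70) = 8, d(71) = 2, d(72) = 12, d(73) = 2, d(74) = 4, d(75) = 6, d(76) = 6, d(77) = 4, d(78) = 8, d(79) = 2, d(80) = 10, d(81) = 5, d(82) = 4, d(83) = 2, d(84) = 12, d(85) = 4, d(86) = 4, d(87) = 4, d(88) = 8, d(89) = 2, d(90) = 12, d(91) = 4, d(92) = 6, d(93) = 4, d(94) = 4, d(95) = 4, d(96) = 12, d(97) = 2, d(98) = 6, d(99) = 6, d(100) = 9, d(101) = 2, d(102) = 8, d(103) = 2, d(104) = 8, d(105) = 8, d(106) = 4, d(107) = 2, d(108) = 12, d(109) = 2, d(110) = 8, d(111) = 4, d(112) = 10, d(113) = 2, d(114) = 8, d(115) = 4, d(116) = 6. Summing all 116 values: 572. (Dirichlet's divisor formula: Σ_{n ≤ x} d(n) = x ln(x) + (2γ − 1) x + O(√x). For x = 116, the asymptotic estimate is ≈ 569.33.)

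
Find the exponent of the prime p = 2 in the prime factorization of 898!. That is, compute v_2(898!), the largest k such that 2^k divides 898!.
v_2(898!) = 894

Legendre's formula: v_p(n!) = Σ_{k ≥ 1} ⌊n / p^k⌋. For p = 2, n = 898, the terms are:
  ⌊898/2^1⌋ = ⌊898/2⌋ = 449
  ⌊898/2^2⌋ = ⌊898/4⌋ = 224
  ⌊898/2^3⌋ = ⌊898/8⌋ = 112
  ⌊898/2^4⌋ = ⌊898/16⌋ = 56
  ⌊898/2^5⌋ = ⌊898/32⌋ = 28
  ⌊898/2^6⌋ = ⌊898/64⌋ = 14
  ⌊898/2^7⌋ = ⌊898/128⌋ = 7
  ⌊898/2^8⌋ = ⌊898/256⌋ = 3
  ⌊898/2^9⌋ = ⌊898/512⌋ = 1
(the next term ⌊898/2^10⌋ = 0, terminating the sum). Summing: v_2(898!) = 449 + 224 + 112 + 56 + 28 + 14 + 7 + 3 + 1 = 894.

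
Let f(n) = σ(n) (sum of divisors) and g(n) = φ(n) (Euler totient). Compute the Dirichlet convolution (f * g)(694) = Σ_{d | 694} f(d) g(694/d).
(σ * φ)(694) = 2776

Divisors of 694: [1, 2, 347, 694]. For each d | 694:
  d = 1: σ(1) · φ(694/1) = 1 · 346 = 346
  d = 2: σ(2) · φ(694/2) = 3 · 346 = 1038
  d = 347: σ(347) · φ(694/347) = 348 · 1 = 348
  d = 694: σ(694) · φ(694/694) = 1044 · 1 = 1044
Summing: (σ * φ)(694) = 346 + 1038 + 348 + 1044 = 2776.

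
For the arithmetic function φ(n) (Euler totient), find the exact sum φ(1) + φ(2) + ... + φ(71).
Σ_{n ≤ 71} φ(n) = 1564

Compute φ(n) for each 1 ≤ n ≤ 71: φ(1) = 1, φ(2) = 1, φ(3) = 2, φ(4) = 2, φ(5) = 4, φ(6) = 2, φ(7) = 6, φ(8) = 4, φ(9) = 6, φ(10) = 4, φ(11) = 10, φ(12) = 4, φ(13) = 12, φ(14) = 6, φ(15) = 8, φ(16) = 8, φ(17) = 16, φ(18) = 6, φ(19) = 18, φ(20) = 8, φ(21) = 12, φ(22) = 10, φ(23) = 22, φ(24) = 8, φ(25) = 20, φ(26) = 12, φ(27) = 18, φ(28) = 12, φ(29) = 28, φ(30) = 8, φ(31) = 30, φ(32) = 16, φ(33) = 20, φ(34) = 16, φ(35) = 24, φ(36) = 12, φ(37) = 36, φ(38) = 18, φ(39) = 24, φ(40) = 16, φ(41) = 40, φ(42) = 12, φ(43) = 42, φ(44) = 20, φ(45) = 24, φ(46) = 22, φ(47) = 46, φ(48) = 16, φ(49) = 42, φ(50) = 20, φ(51) = 32, φ(52) = 24, φ(53) = 52, φ(54) = 18, φ(55) = 40, φ(56) = 24, φ(57) = 36, φ(58) = 28, φ(59) = 58, φ(60) = 16, φ(61) = 60, φ(62) = 30, φ(63) = 36, φ(64) = 32, φ(65) = 48, φ(66) = 20, φ(67) = 66, φ(68) = 32, φ(69) = 44, φ(70) = 24, φ(71) = 70. Summing all 71 values: 1564. (Average order: Σ_{n ≤ x} φ(n) ~ (3/π²) x². For x = 71, (3/π²)·71² ≈ 1532.28.)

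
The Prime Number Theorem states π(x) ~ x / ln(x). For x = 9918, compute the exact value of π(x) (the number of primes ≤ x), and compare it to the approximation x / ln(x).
π(9918) = 1222;  x/ln(x) ≈ 1077.80;  relative error ≈ 11.80%.

Directly count primes up to 9918: π(9918) = 1222. The PNT approximation gives 9918/ln(9918) ≈ 9918/9.20211 ≈ 1077.80. Relative error (π(x) − x/ln(x)) / π(x) ≈ 11.80%; the approximation is known to undercount slightly (Li(x) is a better estimate).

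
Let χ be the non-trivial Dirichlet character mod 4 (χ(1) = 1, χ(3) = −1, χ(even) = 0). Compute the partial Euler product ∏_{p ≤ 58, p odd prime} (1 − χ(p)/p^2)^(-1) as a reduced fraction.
∏ = 6080498115610191266973991/6635764829241999360000000

The odd primes p ≤ 58 are [3, 5, 7, 11, 13, 17, 19, 23, 29, 31, 37, 41, 43, 47, 53]. For each, χ(p) = 1 if p ≡ 1 mod 4, χ(p) = −1 if p ≡ 3 mod 4. Taking (1 − χ(p)/p^2)^(-1) = p^2/(p^2 − χ(p)): (1 − (-1)/3^2)^(-1) · (1 − (1)/5^2)^(-1) · (1 − (-1)/7^2)^(-1) · (1 − (-1)/11^2)^(-1) · (1 − (1)/13^2)^(-1) · (1 − (1)/17^2)^(-1) · (1 − (-1)/19^2)^(-1) · (1 − (-1)/23^2)^(-1) · (1 − (1)/29^2)^(-1) · (1 − (-1)/31^2)^(-1) · (1 − (1)/37^2)^(-1) · (1 − (1)/41^2)^(-1) · (1 − (-1)/43^2)^(-1) · (1 − (-1)/47^2)^(-1) · (1 − (1)/53^2)^(-1) = 6080498115610191266973991/6635764829241999360000000.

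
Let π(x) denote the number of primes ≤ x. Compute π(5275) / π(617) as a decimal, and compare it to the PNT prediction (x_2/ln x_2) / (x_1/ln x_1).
π(5275)/π(617) = 699/113 ≈ 6.1858;  PNT prediction ≈ 6.4089.

π(617) = 113 and π(5275) = 699, so π(5275)/π(617) ≈ 6.1858. The PNT-predicted ratio is (5275/ln(5275)) / (617/ln(617)) ≈ 6.4089. The two agree to within a few percent, as expected.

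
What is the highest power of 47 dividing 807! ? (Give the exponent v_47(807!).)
v_47(807!) = 17

Legendre's formula: v_p(n!) = Σ_{k ≥ 1} ⌊n / p^k⌋. For p = 47, n = 807, the terms are:
  ⌊807/47^1⌋ = ⌊807/47⌋ = 17
(the next term ⌊807/47^2⌋ = 0, terminating the sum). Summing: v_47(807!) = 17 = 17.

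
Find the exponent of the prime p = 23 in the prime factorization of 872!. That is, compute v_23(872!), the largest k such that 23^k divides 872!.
v_23(872!) = 38

Legendre's formula: v_p(n!) = Σ_{k ≥ 1} ⌊n / p^k⌋. For p = 23, n = 872, the terms are:
  ⌊872/23^1⌋ = ⌊872/23⌋ = 37
  ⌊872/23^2⌋ = ⌊872/529⌋ = 1
(the next term ⌊872/23^3⌋ = 0, terminating the sum). Summing: v_23(872!) = 37 + 1 = 38.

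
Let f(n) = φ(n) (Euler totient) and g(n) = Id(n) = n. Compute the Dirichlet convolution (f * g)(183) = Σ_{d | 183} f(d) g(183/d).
(φ * Id)(183) = 605

Divisors of 183: [1, 3, 61, 183]. For each d | 183:
  d = 1: φ(1) · Id(183/1) = 1 · 183 = 183
  d = 3: φ(3) · Id(183/3) = 2 · 61 = 122
  d = 61: φ(61) · Id(183/61) = 60 · 3 = 180
  d = 183: φ(183) · Id(183/183) = 120 · 1 = 120
Summing: (φ * Id)(183) = 183 + 122 + 180 + 120 = 605.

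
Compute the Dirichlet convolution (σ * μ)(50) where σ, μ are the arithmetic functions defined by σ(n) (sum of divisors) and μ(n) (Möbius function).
(σ * μ)(50) = 50

Divisors of 50: [1, 2, 5, 10, 25, 50]. For each d | 50:
  d = 1: σ(1) · μ(50/1) = 1 · 0 = 0
  d = 2: σ(2) · μ(50/2) = 3 · 0 = 0
  d = 5: σ(5) · μ(50/5) = 6 · 1 = 6
  d = 10: σ(10) · μ(50/10) = 18 · -1 = -18
  d = 25: σ(25) · μ(50/25) = 31 · -1 = -31
  d = 50: σ(50) · μ(50/50) = 93 · 1 = 93
Summing: (σ * μ)(50) = 0 + 0 + 6 + -18 + -31 + 93 = 50.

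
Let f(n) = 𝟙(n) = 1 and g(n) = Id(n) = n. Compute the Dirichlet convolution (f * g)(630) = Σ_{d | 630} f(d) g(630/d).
(𝟙 * Id)(630) = 1872

Divisors of 630: [1, 2, 3, 5, 6, 7, 9, 10, 14, 15, 18, 21, 30, 35, 42, 45, 63, 70, 90, 105, 126, 210, 315, 630]. For each d | 630:
  d = 1: 𝟙(1) · Id(630/1) = 1 · 630 = 630
  d = 2: 𝟙(2) · Id(630/2) = 1 · 315 = 315
  d = 3: 𝟙(3) · Id(630/3) = 1 · 210 = 210
  d = 5: 𝟙(5) · Id(630/5) = 1 · 126 = 126
  d = 6: 𝟙(6) · Id(630/6) = 1 · 105 = 105
  d = 7: 𝟙(7) · Id(630/7) = 1 · 90 = 90
  d = 9: 𝟙(9) · Id(630/9) = 1 · 70 = 70
  d = 10: 𝟙(10) · Id(630/10) = 1 · 63 = 63
  d = 14: 𝟙(14) · Id(630/14) = 1 · 45 = 45
  d = 15: 𝟙(15) · Id(630/15) = 1 · 42 = 42
  d = 18: 𝟙(18) · Id(630/18) = 1 · 35 = 35
  d = 21: 𝟙(21) · Id(630/21) = 1 · 30 = 30
  d = 30: 𝟙(30) · Id(630/30) = 1 · 21 = 21
  d = 35: 𝟙(35) · Id(630/35) = 1 · 18 = 18
  d = 42: 𝟙(42) · Id(630/42) = 1 · 15 = 15
  d = 45: 𝟙(45) · Id(630/45) = 1 · 14 = 14
  d = 63: 𝟙(63) · Id(630/63) = 1 · 10 = 10
  d = 70: 𝟙(70) · Id(630/70) = 1 · 9 = 9
  d = 90: 𝟙(90) · Id(630/90) = 1 · 7 = 7
  d = 105: 𝟙(105) · Id(630/105) = 1 · 6 = 6
  d = 126: 𝟙(126) · Id(630/126) = 1 · 5 = 5
  d = 210: 𝟙(210) · Id(630/210) = 1 · 3 = 3
  d = 315: 𝟙(315) · Id(630/315) = 1 · 2 = 2
  d = 630: 𝟙(630) · Id(630/630) = 1 · 1 = 1
Summing: (𝟙 * Id)(630) = 630 + 315 + 210 + 126 + 105 + 90 + 70 + 63 + 45 + 42 + 35 + 30 + 21 + 18 + 15 + 14 + 10 + 9 + 7 + 6 + 5 + 3 + 2 + 1 = 1872.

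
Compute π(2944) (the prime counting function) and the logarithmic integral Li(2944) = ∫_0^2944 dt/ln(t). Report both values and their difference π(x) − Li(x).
π(2944) = 424;  Li(2944) ≈ 435.76;  π(x) − Li(x) ≈ -11.76.

Direct count of primes ≤ 2944 gives π(2944) = 424. Numerical evaluation of the logarithmic integral gives Li(2944) ≈ 435.76. The difference π(x) − Li(x) ≈ -11.76 is typically negative for small/moderate x (Li(x) overestimates), though Littlewood's theorem shows this sign changes infinitely often.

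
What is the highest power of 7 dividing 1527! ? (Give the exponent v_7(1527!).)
v_7(1527!) = 253

Legendre's formula: v_p(n!) = Σ_{k ≥ 1} ⌊n / p^k⌋. For p = 7, n = 1527, the terms are:
  ⌊1527/7^1⌋ = ⌊1527/7⌋ = 218
  ⌊1527/7^2⌋ = ⌊1527/49⌋ = 31
  ⌊1527/7^3⌋ = ⌊1527/343⌋ = 4
(the next term ⌊1527/7^4⌋ = 0, terminating the sum). Summing: v_7(1527!) = 218 + 31 + 4 = 253.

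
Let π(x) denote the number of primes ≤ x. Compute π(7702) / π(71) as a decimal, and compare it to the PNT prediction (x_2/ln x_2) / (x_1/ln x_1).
π(7702)/π(71) = 977/20 ≈ 48.8500;  PNT prediction ≈ 51.6704.

π(71) = 20 and π(7702) = 977, so π(7702)/π(71) ≈ 48.8500. The PNT-predicted ratio is (7702/ln(7702)) / (71/ln(71)) ≈ 51.6704. The two agree to within a few percent, as expected.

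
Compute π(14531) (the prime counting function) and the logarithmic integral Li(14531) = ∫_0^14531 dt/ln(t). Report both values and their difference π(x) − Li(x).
π(14531) = 1700;  Li(14531) ≈ 1727.77;  π(x) − Li(x) ≈ -27.77.

Direct count of primes ≤ 14531 gives π(14531) = 1700. Numerical evaluation of the logarithmic integral gives Li(14531) ≈ 1727.77. The difference π(x) − Li(x) ≈ -27.77 is typically negative for small/moderate x (Li(x) overestimates), though Littlewood's theorem shows this sign changes infinitely often.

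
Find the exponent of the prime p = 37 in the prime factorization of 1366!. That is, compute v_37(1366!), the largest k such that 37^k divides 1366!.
v_37(1366!) = 36

Legendre's formula: v_p(n!) = Σ_{k ≥ 1} ⌊n / p^k⌋. For p = 37, n = 1366, the terms are:
  ⌊1366/37^1⌋ = ⌊1366/37⌋ = 36
(the next term ⌊1366/37^2⌋ = 0, terminating the sum). Summing: v_37(1366!) = 36 = 36.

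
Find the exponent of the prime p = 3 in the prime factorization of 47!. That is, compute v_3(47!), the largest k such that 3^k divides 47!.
v_3(47!) = 21

Legendre's formula: v_p(n!) = Σ_{k ≥ 1} ⌊n / p^k⌋. For p = 3, n = 47, the terms are:
  ⌊47/3^1⌋ = ⌊47/3⌋ = 15
  ⌊47/3^2⌋ = ⌊47/9⌋ = 5
  ⌊47/3^3⌋ = ⌊47/27⌋ = 1
(the next term ⌊47/3^4⌋ = 0, terminating the sum). Summing: v_3(47!) = 15 + 5 + 1 = 21.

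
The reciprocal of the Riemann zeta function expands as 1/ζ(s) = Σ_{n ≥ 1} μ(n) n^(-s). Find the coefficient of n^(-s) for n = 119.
μ(119) = 1

Factor n = 119 = 7 · 17. μ(n) = 0 if any exponent ≥ 2 (not squarefree); otherwise μ(n) = (−1)^{ω(n)} where ω(n) is the number of distinct prime factors. Applying: μ(119) = 1.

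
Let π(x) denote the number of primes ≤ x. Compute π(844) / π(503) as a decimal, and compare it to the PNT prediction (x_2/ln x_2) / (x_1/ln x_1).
π(844)/π(503) = 146/96 ≈ 1.5208;  PNT prediction ≈ 1.5490.

π(503) = 96 and π(844) = 146, so π(844)/π(503) ≈ 1.5208. The PNT-predicted ratio is (844/ln(844)) / (503/ln(503)) ≈ 1.5490. The two agree to within a few percent, as expected.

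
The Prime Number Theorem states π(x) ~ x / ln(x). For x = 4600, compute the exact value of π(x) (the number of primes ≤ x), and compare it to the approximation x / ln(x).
π(4600) = 622;  x/ln(x) ≈ 545.42;  relative error ≈ 12.31%.

Directly count primes up to 4600: π(4600) = 622. The PNT approximation gives 4600/ln(4600) ≈ 4600/8.43381 ≈ 545.42. Relative error (π(x) − x/ln(x)) / π(x) ≈ 12.31%; the approximation is known to undercount slightly (Li(x) is a better estimate).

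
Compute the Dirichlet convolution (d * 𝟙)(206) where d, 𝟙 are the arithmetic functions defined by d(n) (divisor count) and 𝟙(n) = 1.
(d * 𝟙)(206) = 9

Divisors of 206: [1, 2, 103, 206]. For each d | 206:
  d = 1: d(1) · 𝟙(206/1) = 1 · 1 = 1
  d = 2: d(2) · 𝟙(206/2) = 2 · 1 = 2
  d = 103: d(103) · 𝟙(206/103) = 2 · 1 = 2
  d = 206: d(206) · 𝟙(206/206) = 4 · 1 = 4
Summing: (d * 𝟙)(206) = 1 + 2 + 2 + 4 = 9.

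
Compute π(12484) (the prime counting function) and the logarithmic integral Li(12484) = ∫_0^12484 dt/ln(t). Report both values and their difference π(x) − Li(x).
π(12484) = 1489;  Li(12484) ≈ 1512.52;  π(x) − Li(x) ≈ -23.52.

Direct count of primes ≤ 12484 gives π(12484) = 1489. Numerical evaluation of the logarithmic integral gives Li(12484) ≈ 1512.52. The difference π(x) − Li(x) ≈ -23.52 is typically negative for small/moderate x (Li(x) overestimates), though Littlewood's theorem shows this sign changes infinitely often.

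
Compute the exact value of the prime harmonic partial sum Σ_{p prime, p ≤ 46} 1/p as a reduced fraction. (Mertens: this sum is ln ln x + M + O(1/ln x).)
Σ 1/p = 21460568175640361/13082761331670030

π(46) = 14, so the primes ≤ 46 are [2, 3, 5, 7, 11, 13, 17, 19, 23, 29, 31, 37, 41, 43]. Summing 1/p over these primes: 21460568175640361/13082761331670030 ≈ 1.6404. Mertens estimate ln ln(46) + 0.2615 ≈ 1.6040.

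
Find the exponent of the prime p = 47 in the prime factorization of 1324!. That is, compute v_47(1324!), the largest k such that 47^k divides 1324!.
v_47(1324!) = 28

Legendre's formula: v_p(n!) = Σ_{k ≥ 1} ⌊n / p^k⌋. For p = 47, n = 1324, the terms are:
  ⌊1324/47^1⌋ = ⌊1324/47⌋ = 28
(the next term ⌊1324/47^2⌋ = 0, terminating the sum). Summing: v_47(1324!) = 28 = 28.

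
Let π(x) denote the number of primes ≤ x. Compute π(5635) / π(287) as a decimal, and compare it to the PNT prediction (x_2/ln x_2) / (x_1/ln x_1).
π(5635)/π(287) = 739/61 ≈ 12.1148;  PNT prediction ≈ 12.8658.

π(287) = 61 and π(5635) = 739, so π(5635)/π(287) ≈ 12.1148. The PNT-predicted ratio is (5635/ln(5635)) / (287/ln(287)) ≈ 12.8658. The two agree to within a few percent, as expected.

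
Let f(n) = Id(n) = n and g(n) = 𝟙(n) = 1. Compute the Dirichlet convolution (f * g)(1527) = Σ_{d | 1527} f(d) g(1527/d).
(Id * 𝟙)(1527) = 2040

Divisors of 1527: [1, 3, 509, 1527]. For each d | 1527:
  d = 1: Id(1) · 𝟙(1527/1) = 1 · 1 = 1
  d = 3: Id(3) · 𝟙(1527/3) = 3 · 1 = 3
  d = 509: Id(509) · 𝟙(1527/509) = 509 · 1 = 509
  d = 1527: Id(1527) · 𝟙(1527/1527) = 1527 · 1 = 1527
Summing: (Id * 𝟙)(1527) = 1 + 3 + 509 + 1527 = 2040.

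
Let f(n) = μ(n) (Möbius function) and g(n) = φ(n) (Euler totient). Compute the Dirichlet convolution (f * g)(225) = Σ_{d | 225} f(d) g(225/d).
(μ * φ)(225) = 64

Divisors of 225: [1, 3, 5, 9, 15, 25, 45, 75, 225]. For each d | 225:
  d = 1: μ(1) · φ(225/1) = 1 · 120 = 120
  d = 3: μ(3) · φ(225/3) = -1 · 40 = -40
  d = 5: μ(5) · φ(225/5) = -1 · 24 = -24
  d = 9: μ(9) · φ(225/9) = 0 · 20 = 0
  d = 15: μ(15) · φ(225/15) = 1 · 8 = 8
  d = 25: μ(25) · φ(225/25) = 0 · 6 = 0
  d = 45: μ(45) · φ(225/45) = 0 · 4 = 0
  d = 75: μ(75) · φ(225/75) = 0 · 2 = 0
  d = 225: μ(225) · φ(225/225) = 0 · 1 = 0
Summing: (μ * φ)(225) = 120 + -40 + -24 + 0 + 8 + 0 + 0 + 0 + 0 = 64.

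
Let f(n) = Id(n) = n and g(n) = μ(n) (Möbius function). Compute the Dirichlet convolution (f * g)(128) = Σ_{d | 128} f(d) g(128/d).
(Id * μ)(128) = 64

Divisors of 128: [1, 2, 4, 8, 16, 32, 64, 128]. For each d | 128:
  d = 1: Id(1) · μ(128/1) = 1 · 0 = 0
  d = 2: Id(2) · μ(128/2) = 2 · 0 = 0
  d = 4: Id(4) · μ(128/4) = 4 · 0 = 0
  d = 8: Id(8) · μ(128/8) = 8 · 0 = 0
  d = 16: Id(16) · μ(128/16) = 16 · 0 = 0
  d = 32: Id(32) · μ(128/32) = 32 · 0 = 0
  d = 64: Id(64) · μ(128/64) = 64 · -1 = -64
  d = 128: Id(128) · μ(128/128) = 128 · 1 = 128
Summing: (Id * μ)(128) = 0 + 0 + 0 + 0 + 0 + 0 + -64 + 128 = 64.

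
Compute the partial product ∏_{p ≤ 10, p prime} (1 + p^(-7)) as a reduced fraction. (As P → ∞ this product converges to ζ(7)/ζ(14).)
∏ = 31528037707363/31268898281250

The primes p ≤ 10 are [2, 3, 5, 7]. For each, (1 + 1/p^7) = (p^7 + 1)/p^7. Multiplying these fractions over p ∈ [2, 3, 5, 7] gives 31528037707363/31268898281250. (In the limit P → ∞ this tends to ζ(7)/ζ(14).)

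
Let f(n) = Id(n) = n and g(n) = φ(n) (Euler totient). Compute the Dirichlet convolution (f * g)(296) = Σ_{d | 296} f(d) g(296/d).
(Id * φ)(296) = 1460

Divisors of 296: [1, 2, 4, 8, 37, 74, 148, 296]. For each d | 296:
  d = 1: Id(1) · φ(296/1) = 1 · 144 = 144
  d = 2: Id(2) · φ(296/2) = 2 · 72 = 144
  d = 4: Id(4) · φ(296/4) = 4 · 36 = 144
  d = 8: Id(8) · φ(296/8) = 8 · 36 = 288
  d = 37: Id(37) · φ(296/37) = 37 · 4 = 148
  d = 74: Id(74) · φ(296/74) = 74 · 2 = 148
  d = 148: Id(148) · φ(296/148) = 148 · 1 = 148
  d = 296: Id(296) · φ(296/296) = 296 · 1 = 296
Summing: (Id * φ)(296) = 144 + 144 + 144 + 288 + 148 + 148 + 148 + 296 = 1460.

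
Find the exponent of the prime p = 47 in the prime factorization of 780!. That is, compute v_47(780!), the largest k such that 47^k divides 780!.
v_47(780!) = 16

Legendre's formula: v_p(n!) = Σ_{k ≥ 1} ⌊n / p^k⌋. For p = 47, n = 780, the terms are:
  ⌊780/47^1⌋ = ⌊780/47⌋ = 16
(the next term ⌊780/47^2⌋ = 0, terminating the sum). Summing: v_47(780!) = 16 = 16.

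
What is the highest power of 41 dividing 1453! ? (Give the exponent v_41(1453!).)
v_41(1453!) = 35

Legendre's formula: v_p(n!) = Σ_{k ≥ 1} ⌊n / p^k⌋. For p = 41, n = 1453, the terms are:
  ⌊1453/41^1⌋ = ⌊1453/41⌋ = 35
(the next term ⌊1453/41^2⌋ = 0, terminating the sum). Summing: v_41(1453!) = 35 = 35.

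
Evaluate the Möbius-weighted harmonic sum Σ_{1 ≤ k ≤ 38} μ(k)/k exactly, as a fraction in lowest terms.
Σ μ(k)/k = 184344882947/7420738134810

Values of μ(k) for 1 ≤ k ≤ 38: μ(1) = 1, μ(2) = -1, μ(3) = -1, μ(5) = -1, μ(6) = 1, μ(7) = -1, μ(10) = 1, μ(11) = -1, μ(13) = -1, μ(14) = 1, μ(15) = 1, μ(17) = -1, μ(19) = -1, μ(21) = 1, μ(22) = 1, μ(23) = -1, μ(26) = 1, μ(29) = -1, μ(30) = -1, μ(31) = -1, μ(33) = 1, μ(34) = 1, μ(35) = 1, μ(37) = -1, μ(38) = 1, with μ = 0 on non-squarefree integers. Summing μ(k)/k for k where μ(k) ≠ 0 gives 184344882947/7420738134810 ≈ 0.0248. (PNT ⟺ this sum → 0 as n → ∞.)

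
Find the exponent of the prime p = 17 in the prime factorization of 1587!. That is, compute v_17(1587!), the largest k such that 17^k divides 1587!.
v_17(1587!) = 98

Legendre's formula: v_p(n!) = Σ_{k ≥ 1} ⌊n / p^k⌋. For p = 17, n = 1587, the terms are:
  ⌊1587/17^1⌋ = ⌊1587/17⌋ = 93
  ⌊1587/17^2⌋ = ⌊1587/289⌋ = 5
(the next term ⌊1587/17^3⌋ = 0, terminating the sum). Summing: v_17(1587!) = 93 + 5 = 98.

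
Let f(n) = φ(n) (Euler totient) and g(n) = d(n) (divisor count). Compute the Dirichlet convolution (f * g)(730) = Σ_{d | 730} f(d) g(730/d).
(φ * d)(730) = 1332

Divisors of 730: [1, 2, 5, 10, 73, 146, 365, 730]. For each d | 730:
  d = 1: φ(1) · d(730/1) = 1 · 8 = 8
  d = 2: φ(2) · d(730/2) = 1 · 4 = 4
  d = 5: φ(5) · d(730/5) = 4 · 4 = 16
  d = 10: φ(10) · d(730/10) = 4 · 2 = 8
  d = 73: φ(73) · d(730/73) = 72 · 4 = 288
  d = 146: φ(146) · d(730/146) = 72 · 2 = 144
  d = 365: φ(365) · d(730/365) = 288 · 2 = 576
  d = 730: φ(730) · d(730/730) = 288 · 1 = 288
Summing: (φ * d)(730) = 8 + 4 + 16 + 8 + 288 + 144 + 576 + 288 = 1332.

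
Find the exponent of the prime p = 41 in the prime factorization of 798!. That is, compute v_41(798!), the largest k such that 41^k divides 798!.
v_41(798!) = 19

Legendre's formula: v_p(n!) = Σ_{k ≥ 1} ⌊n / p^k⌋. For p = 41, n = 798, the terms are:
  ⌊798/41^1⌋ = ⌊798/41⌋ = 19
(the next term ⌊798/41^2⌋ = 0, terminating the sum). Summing: v_41(798!) = 19 = 19.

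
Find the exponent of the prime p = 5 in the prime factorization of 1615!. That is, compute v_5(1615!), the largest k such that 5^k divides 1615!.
v_5(1615!) = 401

Legendre's formula: v_p(n!) = Σ_{k ≥ 1} ⌊n / p^k⌋. For p = 5, n = 1615, the terms are:
  ⌊1615/5^1⌋ = ⌊1615/5⌋ = 323
  ⌊1615/5^2⌋ = ⌊1615/25⌋ = 64
  ⌊1615/5^3⌋ = ⌊1615/125⌋ = 12
  ⌊1615/5^4⌋ = ⌊1615/625⌋ = 2
(the next term ⌊1615/5^5⌋ = 0, terminating the sum). Summing: v_5(1615!) = 323 + 64 + 12 + 2 = 401.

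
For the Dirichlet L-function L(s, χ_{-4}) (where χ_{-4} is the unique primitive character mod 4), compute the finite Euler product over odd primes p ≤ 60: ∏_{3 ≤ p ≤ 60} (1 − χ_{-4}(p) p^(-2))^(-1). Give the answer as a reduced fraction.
∏ = 21166213940439075800336462671/23105733135420641771520000000

The odd primes p ≤ 60 are [3, 5, 7, 11, 13, 17, 19, 23, 29, 31, 37, 41, 43, 47, 53, 59]. For each, χ(p) = 1 if p ≡ 1 mod 4, χ(p) = −1 if p ≡ 3 mod 4. Taking (1 − χ(p)/p^2)^(-1) = p^2/(p^2 − χ(p)): (1 − (-1)/3^2)^(-1) · (1 − (1)/5^2)^(-1) · (1 − (-1)/7^2)^(-1) · (1 − (-1)/11^2)^(-1) · (1 − (1)/13^2)^(-1) · (1 − (1)/17^2)^(-1) · (1 − (-1)/19^2)^(-1) · (1 − (-1)/23^2)^(-1) · (1 − (1)/29^2)^(-1) · (1 − (-1)/31^2)^(-1) · (1 − (1)/37^2)^(-1) · (1 − (1)/41^2)^(-1) · (1 − (-1)/43^2)^(-1) · (1 − (-1)/47^2)^(-1) · (1 − (1)/53^2)^(-1) · (1 − (-1)/59^2)^(-1) = 21166213940439075800336462671/23105733135420641771520000000.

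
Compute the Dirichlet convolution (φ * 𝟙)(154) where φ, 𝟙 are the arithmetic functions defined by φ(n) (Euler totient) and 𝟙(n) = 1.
(φ * 𝟙)(154) = 154

Divisors of 154: [1, 2, 7, 11, 14, 22, 77, 154]. For each d | 154:
  d = 1: φ(1) · 𝟙(154/1) = 1 · 1 = 1
  d = 2: φ(2) · 𝟙(154/2) = 1 · 1 = 1
  d = 7: φ(7) · 𝟙(154/7) = 6 · 1 = 6
  d = 11: φ(11) · 𝟙(154/11) = 10 · 1 = 10
  d = 14: φ(14) · 𝟙(154/14) = 6 · 1 = 6
  d = 22: φ(22) · 𝟙(154/22) = 10 · 1 = 10
  d = 77: φ(77) · 𝟙(154/77) = 60 · 1 = 60
  d = 154: φ(154) · 𝟙(154/154) = 60 · 1 = 60
Summing: (φ * 𝟙)(154) = 1 + 1 + 6 + 10 + 6 + 10 + 60 + 60 = 154.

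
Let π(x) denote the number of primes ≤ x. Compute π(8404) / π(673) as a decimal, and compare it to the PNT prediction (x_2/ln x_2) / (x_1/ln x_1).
π(8404)/π(673) = 1051/122 ≈ 8.6148;  PNT prediction ≈ 8.9985.

π(673) = 122 and π(8404) = 1051, so π(8404)/π(673) ≈ 8.6148. The PNT-predicted ratio is (8404/ln(8404)) / (673/ln(673)) ≈ 8.9985. The two agree to within a few percent, as expected.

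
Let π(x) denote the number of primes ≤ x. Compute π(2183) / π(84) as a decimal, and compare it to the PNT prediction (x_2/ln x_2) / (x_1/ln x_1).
π(2183)/π(84) = 327/23 ≈ 14.2174;  PNT prediction ≈ 14.9768.

π(84) = 23 and π(2183) = 327, so π(2183)/π(84) ≈ 14.2174. The PNT-predicted ratio is (2183/ln(2183)) / (84/ln(84)) ≈ 14.9768. The two agree to within a few percent, as expected.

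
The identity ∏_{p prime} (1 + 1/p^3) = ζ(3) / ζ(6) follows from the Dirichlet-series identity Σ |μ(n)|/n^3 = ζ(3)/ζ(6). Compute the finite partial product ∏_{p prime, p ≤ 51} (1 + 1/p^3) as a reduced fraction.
∏ = 8015182591485824614015950466842624/6783810016842653083409665472454505

The primes p ≤ 51 are [2, 3, 5, 7, 11, 13, 17, 19, 23, 29, 31, 37, 41, 43, 47]. For each, (1 + 1/p^3) = (p^3 + 1)/p^3. Multiplying these fractions over p ∈ [2, 3, 5, 7, 11, 13, 17, 19, 23, 29, 31, 37, 41, 43, 47] gives 8015182591485824614015950466842624/6783810016842653083409665472454505. (In the limit P → ∞ this tends to ζ(3)/ζ(6).)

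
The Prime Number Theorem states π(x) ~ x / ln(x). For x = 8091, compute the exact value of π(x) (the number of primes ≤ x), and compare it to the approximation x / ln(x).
π(8091) = 1017;  x/ln(x) ≈ 899.15;  relative error ≈ 11.59%.

Directly count primes up to 8091: π(8091) = 1017. The PNT approximation gives 8091/ln(8091) ≈ 8091/8.99851 ≈ 899.15. Relative error (π(x) − x/ln(x)) / π(x) ≈ 11.59%; the approximation is known to undercount slightly (Li(x) is a better estimate).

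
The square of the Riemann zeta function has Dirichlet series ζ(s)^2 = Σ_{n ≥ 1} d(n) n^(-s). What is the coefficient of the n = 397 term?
d(397) = 2

ζ(s)^2 = (Σ 1/m^s)(Σ 1/k^s). The coefficient of 1/n^s in the product is the number of ordered pairs (m, k) with mk = n, which equals d(n). For n = 397, divisors are [1, 397], so d(397) = 2.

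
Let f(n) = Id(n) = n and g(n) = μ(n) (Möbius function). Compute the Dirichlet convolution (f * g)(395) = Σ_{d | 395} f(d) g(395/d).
(Id * μ)(395) = 312

Divisors of 395: [1, 5, 79, 395]. For each d | 395:
  d = 1: Id(1) · μ(395/1) = 1 · 1 = 1
  d = 5: Id(5) · μ(395/5) = 5 · -1 = -5
  d = 79: Id(79) · μ(395/79) = 79 · -1 = -79
  d = 395: Id(395) · μ(395/395) = 395 · 1 = 395
Summing: (Id * μ)(395) = 1 + -5 + -79 + 395 = 312.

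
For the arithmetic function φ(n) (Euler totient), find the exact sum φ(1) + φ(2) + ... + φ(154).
Σ_{n ≤ 154} φ(n) = 7236

Compute φ(n) for each 1 ≤ n ≤ 154: φ(1) = 1, φ(2) = 1, φ(3) = 2, φ(4) = 2, φ(5) = 4, φ(6) = 2, φ(7) = 6, φ(8) = 4, φ(9) = 6, φ(10) = 4, φ(11) = 10, φ(12) = 4, φ(13) = 12, φ(14) = 6, φ(15) = 8, φ(16) = 8, φ(17) = 16, φ(18) = 6, φ(19) = 18, φ(20) = 8, φ(21) = 12, φ(22) = 10, φ(23) = 22, φ(24) = 8, φ(25) = 20, φ(26) = 12, φ(27) = 18, φ(28) = 12, φ(29) = 28, φ(30) = 8, φ(31) = 30, φ(32) = 16, φ(33) = 20, φ(34) = 16, φ(35) = 24, φ(36) = 12, φ(37) = 36, φ(38) = 18, φ(39) = 24, φ(40) = 16, φ(41) = 40, φ(42) = 12, φ(43) = 42, φ(44) = 20, φ(45) = 24, φ(46) = 22, φ(47) = 46, φ(48) = 16, φ(49) = 42, φ(50) = 20, φ(51) = 32, φ(52) = 24, φ(53) = 52, φ(54) = 18, φ(55) = 40, φ(56) = 24, φ(57) = 36, φ(58) = 28, φ(59) = 58, φ(60) = 16, φ(61) = 60, φ(62) = 30, φ(63) = 36, φ(64) = 32, φ(65) = 48, φ(66) = 20, φ(67) = 66, φ(68) = 32, φ(69) = 44, φ(70) = 24, φ(71) = 70, φ(72) = 24, φ(73) = 72, φ(74) = 36, φ(75) = 40, φ(76) = 36, φ(77) = 60, φ(78) = 24, φ(79) = 78, φ(80) = 32, φ(81) = 54, φ(82) = 40, φ(83) = 82, φ(84) = 24, φ(85) = 64, φ(86) = 42, φ(87) = 56, φ(88) = 40, φ(89) = 88, φ(90) = 24, φ(91) = 72, φ(92) = 44, φ(93) = 60, φ(94) = 46, φ(95) = 72, φ(96) = 32, φ(97) = 96, φ(98) = 42, φ(99) = 60, φ(100) = 40, φ(101) = 100, φ(102) = 32, φ(103) = 102, φ(104) = 48, φ(105) = 48, φ(106) = 52, φ(107) = 106, φ(108) = 36, φ(109) = 108, φ(110) = 40, φ(111) = 72, φ(112) = 48, φ(113) = 112, φ(114) = 36, φ(115) = 88, φ(116) = 56, φ(117) = 72, φ(118) = 58, φ(119) = 96, φ(120) = 32, φ(121) = 110, φ(122) = 60, φ(123) = 80, φ(124) = 60, φ(125) = 100, φ(126) = 36, φ(127) = 126, φ(128) = 64, φ(129) = 84, φ(130) = 48, φ(131) = 130, φ(132) = 40, φ(133) = 108, φ(134) = 66, φ(135) = 72, φ(136) = 64, φ(137) = 136, φ(138) = 44, φ(139) = 138, φ(140) = 48, φ(141) = 92, φ(142) = 70, φ(143) = 120, φ(144) = 48, φ(145) = 112, φ(146) = 72, φ(147) = 84, φ(148) = 72, φ(149) = 148, φ(150) = 40, φ(151) = 150, φ(152) = 72, φ(153) = 96, φ(154) = 60. Summing all 154 values: 7236. (Average order: Σ_{n ≤ x} φ(n) ~ (3/π²) x². For x = 154, (3/π²)·154² ≈ 7208.80.)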